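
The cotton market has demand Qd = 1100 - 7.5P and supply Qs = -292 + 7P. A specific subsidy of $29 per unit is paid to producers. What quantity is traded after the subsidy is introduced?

Pre-subsidy: 1100 - 7.5P = -292 + 7P gives P* = 96, Q* = 380.
With the subsidy, sellers receive Ps = Pb + 29 for each unit, where Pb is the price buyers pay.
Supply in terms of Pb becomes Qs = -292 + 7(Pb + 29) = -89 + 7Pb. Setting this equal to demand: 1100 - 7.5Pb = -89 + 7Pb, so Pb = 82.
Sellers receive Ps = 82 + 29 = 111; Q' = 1100 − 7.5·82 = 485.

Q' = 485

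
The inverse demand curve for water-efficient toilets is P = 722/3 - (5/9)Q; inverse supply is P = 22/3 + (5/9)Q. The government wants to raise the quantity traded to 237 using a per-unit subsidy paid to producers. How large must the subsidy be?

At Q = 237, from the demand curve buyers pay Pb = 722/3 − (5/9)·237 = 109; from the supply curve sellers need Ps = 22/3 + (5/9)·237 = 139.
The subsidy must fill the gap: s = Ps − Pb = 139 − 109 = 30.

Required subsidy s = 30 per unit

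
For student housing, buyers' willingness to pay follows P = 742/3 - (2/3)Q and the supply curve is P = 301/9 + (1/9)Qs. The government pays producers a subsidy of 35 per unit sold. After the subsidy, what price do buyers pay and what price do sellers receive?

Pre-subsidy: 742/3 - (2/3)Q = 301/9 + (1/9)Q gives Q* = 275 and P* = 64.
With the subsidy, sellers receive Ps = Pb + 35 for each unit, where Pb is the price buyers pay.
On the curves, Pb = 742/3 - (2/3)Q and Ps = 301/9 + (1/9)Q; the wedge Ps − Pb = 35 gives 301/9 + (1/9)Q − (742/3 - (2/3)Q) = 35, so Q' = 320.
Then Pb = 742/3 − (2/3)·320 = 34 and Ps = 301/9 + (1/9)·320 = 69.

Buyers pay 34; sellers receive 69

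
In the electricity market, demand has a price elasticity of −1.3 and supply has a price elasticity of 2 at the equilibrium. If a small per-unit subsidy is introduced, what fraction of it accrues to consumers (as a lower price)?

For a small subsidy around the equilibrium, the benefit split depends on the relative slopes, which at a point are proportional to the elasticities.
Buyer share = εs/(εs + |εd|) = 2/(2 + 1.3) = 20/33; seller share = |εd|/(εs + |εd|) = 13/33.

Consumer share = 20/33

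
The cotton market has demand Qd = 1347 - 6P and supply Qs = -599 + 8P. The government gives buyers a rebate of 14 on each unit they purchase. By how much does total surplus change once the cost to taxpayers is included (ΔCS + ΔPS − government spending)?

Net change in total surplus = -336

Pre-subsidy: 1347 - 6P = -599 + 8P gives P* = 139, Q* = 513.
With the rebate, buyers effectively pay Pb = Ps − 14, where Ps is the price sellers receive.
Demand in terms of Ps becomes Qd = 1347 − 6(Ps − 14) = 1431 - 6Ps. Setting this equal to supply: 1431 - 6Ps = -599 + 8Ps, so Ps = 145.
Buyers pay Pb = 145 − 14 = 131; Q' = -599 + 8·145 = 561.
ΔCS = ½(513 + 561)(139 − 131) = 4296; ΔPS = ½(513 + 561)(145 − 139) = 3222.
Government spending = 14 × 561 = 7854.
Net change = 4296 + 3222 − 7854 = -336. The loss equals the DWL triangle ½·14·48.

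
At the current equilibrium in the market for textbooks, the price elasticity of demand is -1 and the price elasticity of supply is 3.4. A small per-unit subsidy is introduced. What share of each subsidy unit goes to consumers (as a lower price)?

For a small subsidy around the equilibrium, the benefit split depends on the relative slopes, which at a point are proportional to the elasticities.
Buyer share = εs/(εs + |εd|) = 3.4/(3.4 + 1) = 17/22; seller share = |εd|/(εs + |εd|) = 5/22.

Consumer share = 17/22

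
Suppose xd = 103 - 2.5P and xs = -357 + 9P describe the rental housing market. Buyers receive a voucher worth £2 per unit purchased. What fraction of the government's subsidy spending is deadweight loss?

Pre-subsidy: 103 - 2.5P = -357 + 9P gives P* = 40, x* = 3.
With the rebate, buyers effectively pay Pb = Ps − 2, where Ps is the price sellers receive.
Demand in terms of Ps becomes xd = 103 − 2.5(Ps − 2) = 108 - 2.5Ps. Setting this equal to supply: 108 - 2.5Ps = -357 + 9Ps, so Ps = 930/23.
Buyers pay Pb = 930/23 − 2 = 884/23; x' = -357 + 9·(930/23) = 159/23.
ΔCS = ½(3 + 159/23)(40 − 884/23) = 4104/529; ΔPS = ½(3 + 159/23)(930/23 − 40) = 1140/529.
Government spending = 2 × 159/23 = 318/23.
DWL = ½ × 2 × (159/23 − 3) = 90/23; fraction = (90/23) / (318/23) = 15/53.

DWL / government spending = 15/53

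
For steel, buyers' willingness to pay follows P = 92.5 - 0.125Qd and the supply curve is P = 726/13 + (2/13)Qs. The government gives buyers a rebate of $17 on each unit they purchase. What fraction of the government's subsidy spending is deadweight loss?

Pre-subsidy: 92.5 - 0.125Q = 726/13 + (2/13)Q gives Q* = 3812/29 and P* = 2206/29.
With the rebate, buyers effectively pay Pb = Ps − 17, where Ps is the price sellers receive.
On the curves, Pb = 92.5 - 0.125Q and Ps = 726/13 + (2/13)Q; the wedge Ps − Pb = 17 gives 726/13 + (2/13)Q − (92.5 - 0.125Q) = 17, so Q' = 5580/29.
Then Pb = 92.5 − 0.125·(5580/29) = 1985/29 and Ps = 726/13 + (2/13)·(5580/29) = 2478/29.
ΔCS = ½(3812/29 + 5580/29)(2206/29 − 1985/29) = 1037816/841; ΔPS = ½(3812/29 + 5580/29)(2478/29 − 2206/29) = 1277312/841.
Government spending = 17 × 5580/29 = 94860/29.
DWL = ½ × 17 × (5580/29 − 3812/29) = 15028/29; fraction = (15028/29) / (94860/29) = 221/1395.

DWL / government spending = 221/1395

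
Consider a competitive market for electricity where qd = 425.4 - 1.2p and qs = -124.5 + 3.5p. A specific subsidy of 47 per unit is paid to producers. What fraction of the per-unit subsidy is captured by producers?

Producer share = 12/47

Pre-subsidy: 425.4 - 1.2p = -124.5 + 3.5p gives p* = 117, q* = 285.
With the subsidy, sellers receive ps = pb + 47 for each unit, where pb is the price buyers pay.
Supply in terms of pb becomes qs = -124.5 + 3.5(pb + 47) = 40 + 3.5pb. Setting this equal to demand: 425.4 - 1.2pb = 40 + 3.5pb, so pb = 82.
Sellers receive ps = 82 + 47 = 129; q' = 425.4 − 1.2·82 = 327.
Buyers' price falls by p* − pb = 117 − 82 = 35; sellers' price rises by ps − p* = 129 − 117 = 12.
So producers capture 12/47 = 12/47 of each unit of subsidy.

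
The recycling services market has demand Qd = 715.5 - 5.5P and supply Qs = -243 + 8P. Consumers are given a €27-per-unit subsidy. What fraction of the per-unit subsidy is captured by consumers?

Pre-subsidy: 715.5 - 5.5P = -243 + 8P gives P* = 71, Q* = 325.
With the rebate, buyers effectively pay Pb = Ps − 27, where Ps is the price sellers receive.
Demand in terms of Ps becomes Qd = 715.5 − 5.5(Ps − 27) = 864 - 5.5Ps. Setting this equal to supply: 864 - 5.5Ps = -243 + 8Ps, so Ps = 82.
Buyers pay Pb = 82 − 27 = 55; Q' = -243 + 8·82 = 413.
Buyers' price falls by P* − Pb = 71 − 55 = 16; sellers' price rises by Ps − P* = 82 − 71 = 11.
So consumers capture 16/27 = 16/27 of each unit of subsidy.

Consumer share = 16/27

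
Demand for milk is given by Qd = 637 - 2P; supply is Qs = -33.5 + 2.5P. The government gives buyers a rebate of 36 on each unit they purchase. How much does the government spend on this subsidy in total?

Pre-subsidy: 637 - 2P = -33.5 + 2.5P gives P* = 149, Q* = 339.
With the rebate, buyers effectively pay Pb = Ps − 36, where Ps is the price sellers receive.
Demand in terms of Ps becomes Qd = 637 − 2(Ps − 36) = 709 - 2Ps. Setting this equal to supply: 709 - 2Ps = -33.5 + 2.5Ps, so Ps = 165.
Buyers pay Pb = 165 − 36 = 129; Q' = -33.5 + 2.5·165 = 379.
Government outlay = subsidy × quantity = 36 × 379 = 13644.

Government cost = 13644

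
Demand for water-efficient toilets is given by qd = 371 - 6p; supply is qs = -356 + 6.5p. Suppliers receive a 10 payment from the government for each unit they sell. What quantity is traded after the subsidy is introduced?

q' = 53.24

Pre-subsidy: 371 - 6p = -356 + 6.5p gives p* = 58.16, q* = 22.04.
With the subsidy, sellers receive ps = pb + 10 for each unit, where pb is the price buyers pay.
Supply in terms of pb becomes qs = -356 + 6.5(pb + 10) = -291 + 6.5pb. Setting this equal to demand: 371 - 6pb = -291 + 6.5pb, so pb = 52.96.
Sellers receive ps = 52.96 + 10 = 62.96; q' = 371 − 6·52.96 = 53.24.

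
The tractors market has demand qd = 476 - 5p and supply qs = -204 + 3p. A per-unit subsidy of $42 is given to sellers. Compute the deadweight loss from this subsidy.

Deadweight loss = $1653.75

Pre-subsidy: 476 - 5p = -204 + 3p gives p* = 85, q* = 51.
With the subsidy, sellers receive ps = pb + 42 for each unit, where pb is the price buyers pay.
Supply in terms of pb becomes qs = -204 + 3(pb + 42) = -78 + 3pb. Setting this equal to demand: 476 - 5pb = -78 + 3pb, so pb = 69.25.
Sellers receive ps = 69.25 + 42 = 111.25; q' = 476 − 5·69.25 = 129.75.
The subsidy expands output by 129.75 − 51 = 78.75 past the efficient level; on those units the gap between marginal cost and willingness to pay runs from 0 up to 42.
DWL = ½ × 42 × 78.75 = 1653.75.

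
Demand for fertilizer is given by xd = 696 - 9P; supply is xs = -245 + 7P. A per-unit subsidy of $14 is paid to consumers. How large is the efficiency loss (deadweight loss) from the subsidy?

Deadweight loss = $385.875

Pre-subsidy: 696 - 9P = -245 + 7P gives P* = 58.8125, x* = 166.6875.
With the rebate, buyers effectively pay Pb = Ps − 14, where Ps is the price sellers receive.
Demand in terms of Ps becomes xd = 696 − 9(Ps − 14) = 822 - 9Ps. Setting this equal to supply: 822 - 9Ps = -245 + 7Ps, so Ps = 66.6875.
Buyers pay Pb = 66.6875 − 14 = 52.6875; x' = -245 + 7·66.6875 = 221.8125.
The subsidy expands output by 221.8125 − 166.6875 = 55.125 past the efficient level; on those units the gap between marginal cost and willingness to pay runs from 0 up to 14.
DWL = ½ × 14 × 55.125 = 385.875.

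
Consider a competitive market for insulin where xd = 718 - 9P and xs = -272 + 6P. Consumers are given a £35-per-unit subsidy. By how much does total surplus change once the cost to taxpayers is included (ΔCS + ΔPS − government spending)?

Pre-subsidy: 718 - 9P = -272 + 6P gives P* = 66, x* = 124.
With the rebate, buyers effectively pay Pb = Ps − 35, where Ps is the price sellers receive.
Demand in terms of Ps becomes xd = 718 − 9(Ps − 35) = 1033 - 9Ps. Setting this equal to supply: 1033 - 9Ps = -272 + 6Ps, so Ps = 87.
Buyers pay Pb = 87 − 35 = 52; x' = -272 + 6·87 = 250.
ΔCS = ½(124 + 250)(66 − 52) = 2618; ΔPS = ½(124 + 250)(87 − 66) = 3927.
Government spending = 35 × 250 = 8750.
Net change = 2618 + 3927 − 8750 = -2205. The loss equals the DWL triangle ½·35·126.

Net change in total surplus = -£2205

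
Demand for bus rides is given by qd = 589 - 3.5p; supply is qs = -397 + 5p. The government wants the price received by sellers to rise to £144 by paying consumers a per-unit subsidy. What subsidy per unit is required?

At a seller price of 144, quantity supplied is -397 + 5·144 = 323.
Buyers absorb 323 only when they pay pb with 589 − 3.5·pb = 323, i.e. pb = 76.
s = ps − pb = 144 − 76 = 68.

Required subsidy s = £68 per unit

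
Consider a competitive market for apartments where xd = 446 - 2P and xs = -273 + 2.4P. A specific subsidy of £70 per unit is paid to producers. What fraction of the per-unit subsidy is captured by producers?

Producer share = 5/11

Pre-subsidy: 446 - 2P = -273 + 2.4P gives P* = 3595/22, x* = 1311/11.
With the subsidy, sellers receive Ps = Pb + 70 for each unit, where Pb is the price buyers pay.
Supply in terms of Pb becomes xs = -273 + 2.4(Pb + 70) = -105 + 2.4Pb. Setting this equal to demand: 446 - 2Pb = -105 + 2.4Pb, so Pb = 2755/22.
Sellers receive Ps = 2755/22 + 70 = 4295/22; x' = 446 − 2·(2755/22) = 2151/11.
Buyers' price falls by P* − Pb = 3595/22 − 2755/22 = 420/11; sellers' price rises by Ps − P* = 4295/22 − 3595/22 = 350/11.
So producers capture (350/11)/70 = 5/11 of each unit of subsidy.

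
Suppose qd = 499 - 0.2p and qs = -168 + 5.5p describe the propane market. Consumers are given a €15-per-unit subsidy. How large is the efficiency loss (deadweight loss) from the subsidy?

Pre-subsidy: 499 - 0.2p = -168 + 5.5p gives p* = 6670/57, q* = 27109/57.
With the rebate, buyers effectively pay pb = ps − 15, where ps is the price sellers receive.
Demand in terms of ps becomes qd = 499 − 0.2(ps − 15) = 502 - 0.2ps. Setting this equal to supply: 502 - 0.2ps = -168 + 5.5ps, so ps = 6700/57.
Buyers pay pb = 6700/57 − 15 = 5845/57; q' = -168 + 5.5·(6700/57) = 27274/57.
The subsidy expands output by 27274/57 − 27109/57 = 55/19 past the efficient level; on those units the gap between marginal cost and willingness to pay runs from 0 up to 15.
DWL = ½ × 15 × 55/19 = 825/38.

Deadweight loss = 825/38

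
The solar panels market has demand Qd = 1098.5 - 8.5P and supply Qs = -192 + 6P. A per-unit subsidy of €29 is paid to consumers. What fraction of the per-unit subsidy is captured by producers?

Pre-subsidy: 1098.5 - 8.5P = -192 + 6P gives P* = 89, Q* = 342.
With the rebate, buyers effectively pay Pb = Ps − 29, where Ps is the price sellers receive.
Demand in terms of Ps becomes Qd = 1098.5 − 8.5(Ps − 29) = 1345 - 8.5Ps. Setting this equal to supply: 1345 - 8.5Ps = -192 + 6Ps, so Ps = 106.
Buyers pay Pb = 106 − 29 = 77; Q' = -192 + 6·106 = 444.
Buyers' price falls by P* − Pb = 89 − 77 = 12; sellers' price rises by Ps − P* = 106 − 89 = 17.
So producers capture 17/29 = 17/29 of each unit of subsidy.

Producer share = 17/29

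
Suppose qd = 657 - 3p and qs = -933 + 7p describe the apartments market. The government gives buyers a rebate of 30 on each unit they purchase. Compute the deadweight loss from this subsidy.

Deadweight loss = 945

Pre-subsidy: 657 - 3p = -933 + 7p gives p* = 159, q* = 180.
With the rebate, buyers effectively pay pb = ps − 30, where ps is the price sellers receive.
Demand in terms of ps becomes qd = 657 − 3(ps − 30) = 747 - 3ps. Setting this equal to supply: 747 - 3ps = -933 + 7ps, so ps = 168.
Buyers pay pb = 168 − 30 = 138; q' = -933 + 7·168 = 243.
The subsidy expands output by 243 − 180 = 63 past the efficient level; on those units the gap between marginal cost and willingness to pay runs from 0 up to 30.
DWL = ½ × 30 × 63 = 945.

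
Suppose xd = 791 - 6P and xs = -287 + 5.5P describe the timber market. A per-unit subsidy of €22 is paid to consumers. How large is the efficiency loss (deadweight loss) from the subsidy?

Pre-subsidy: 791 - 6P = -287 + 5.5P gives P* = 2156/23, x* = 5257/23.
With the rebate, buyers effectively pay Pb = Ps − 22, where Ps is the price sellers receive.
Demand in terms of Ps becomes xd = 791 − 6(Ps − 22) = 923 - 6Ps. Setting this equal to supply: 923 - 6Ps = -287 + 5.5Ps, so Ps = 2420/23.
Buyers pay Pb = 2420/23 − 22 = 1914/23; x' = -287 + 5.5·(2420/23) = 6709/23.
The subsidy expands output by 6709/23 − 5257/23 = 1452/23 past the efficient level; on those units the gap between marginal cost and willingness to pay runs from 0 up to 22.
DWL = ½ × 22 × 1452/23 = 15972/23.

Deadweight loss = 15972/23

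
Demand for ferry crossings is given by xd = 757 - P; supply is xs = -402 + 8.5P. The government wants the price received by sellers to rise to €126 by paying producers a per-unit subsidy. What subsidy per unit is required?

Required subsidy s = €38 per unit

At a seller price of 126, quantity supplied is -402 + 8.5·126 = 669.
Buyers absorb 669 only when they pay Pb with 757 − 1·Pb = 669, i.e. Pb = 88.
s = Ps − Pb = 126 − 88 = 38.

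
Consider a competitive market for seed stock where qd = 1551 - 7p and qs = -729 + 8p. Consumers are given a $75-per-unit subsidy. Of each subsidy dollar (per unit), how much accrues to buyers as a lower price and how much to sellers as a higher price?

Pre-subsidy: 1551 - 7p = -729 + 8p gives p* = 152, q* = 487.
With the rebate, buyers effectively pay pb = ps − 75, where ps is the price sellers receive.
Demand in terms of ps becomes qd = 1551 − 7(ps − 75) = 2076 - 7ps. Setting this equal to supply: 2076 - 7ps = -729 + 8ps, so ps = 187.
Buyers pay pb = 187 − 75 = 112; q' = -729 + 8·187 = 767.
Buyers' price falls by p* − pb = 152 − 112 = 40; sellers' price rises by ps − p* = 187 − 152 = 35.

Buyers gain $40 per unit; sellers gain $35 per unit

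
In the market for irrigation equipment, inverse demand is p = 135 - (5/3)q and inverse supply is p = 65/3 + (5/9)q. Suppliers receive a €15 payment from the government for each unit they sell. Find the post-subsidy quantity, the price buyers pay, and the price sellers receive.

q' = 57.75; buyers pay €38.75; sellers receive €53.75

Pre-subsidy: 135 - (5/3)q = 65/3 + (5/9)q gives q* = 51 and p* = 50.
With the subsidy, sellers receive ps = pb + 15 for each unit, where pb is the price buyers pay.
On the curves, pb = 135 - (5/3)q and ps = 65/3 + (5/9)q; the wedge ps − pb = 15 gives 65/3 + (5/9)q − (135 - (5/3)q) = 15, so q' = 57.75.
Then pb = 135 − (5/3)·57.75 = 38.75 and ps = 65/3 + (5/9)·57.75 = 53.75.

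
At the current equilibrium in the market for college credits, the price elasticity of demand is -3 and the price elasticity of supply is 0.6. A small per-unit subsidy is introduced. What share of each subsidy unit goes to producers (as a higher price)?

Producer share = 5/6

For a small subsidy around the equilibrium, the benefit split depends on the relative slopes, which at a point are proportional to the elasticities.
Buyer share = εs/(εs + |εd|) = 0.6/(0.6 + 3) = 1/6; seller share = |εd|/(εs + |εd|) = 5/6.
So producers capture 5/6 of the subsidy.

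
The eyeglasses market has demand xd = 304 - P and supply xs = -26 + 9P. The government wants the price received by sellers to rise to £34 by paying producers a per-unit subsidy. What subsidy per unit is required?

Required subsidy s = £10 per unit

At a seller price of 34, quantity supplied is -26 + 9·34 = 280.
Buyers absorb 280 only when they pay Pb with 304 − 1·Pb = 280, i.e. Pb = 24.
s = Ps − Pb = 34 − 24 = 10.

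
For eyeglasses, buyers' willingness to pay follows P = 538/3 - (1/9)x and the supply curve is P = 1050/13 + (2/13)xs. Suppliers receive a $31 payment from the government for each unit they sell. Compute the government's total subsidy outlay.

Pre-subsidy: 538/3 - (1/9)x = 1050/13 + (2/13)x gives x* = 372 and P* = 138.
With the subsidy, sellers receive Ps = Pb + 31 for each unit, where Pb is the price buyers pay.
On the curves, Pb = 538/3 - (1/9)x and Ps = 1050/13 + (2/13)x; the wedge Ps − Pb = 31 gives 1050/13 + (2/13)x − (538/3 - (1/9)x) = 31, so x' = 489.
Then Pb = 538/3 − (1/9)·489 = 125 and Ps = 1050/13 + (2/13)·489 = 156.
Government outlay = subsidy × quantity = 31 × 489 = 15159.

Government cost = $15159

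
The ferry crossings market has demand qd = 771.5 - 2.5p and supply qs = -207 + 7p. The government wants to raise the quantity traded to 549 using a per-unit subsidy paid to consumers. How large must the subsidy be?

Required subsidy s = 19 per unit

At q = 549, invert demand for the buyer price: pb = (771.5 − 549)/2.5 = 89; invert supply for the seller price: ps = (549 − (-207))/7 = 108.
The subsidy must fill the gap: s = ps − pb = 108 − 89 = 19.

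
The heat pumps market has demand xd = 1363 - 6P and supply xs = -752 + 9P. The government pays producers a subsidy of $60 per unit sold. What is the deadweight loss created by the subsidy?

Deadweight loss = $6480

Pre-subsidy: 1363 - 6P = -752 + 9P gives P* = 141, x* = 517.
With the subsidy, sellers receive Ps = Pb + 60 for each unit, where Pb is the price buyers pay.
Supply in terms of Pb becomes xs = -752 + 9(Pb + 60) = -212 + 9Pb. Setting this equal to demand: 1363 - 6Pb = -212 + 9Pb, so Pb = 105.
Sellers receive Ps = 105 + 60 = 165; x' = 1363 − 6·105 = 733.
The subsidy expands output by 733 − 517 = 216 past the efficient level; on those units the gap between marginal cost and willingness to pay runs from 0 up to 60.
DWL = ½ × 60 × 216 = 6480.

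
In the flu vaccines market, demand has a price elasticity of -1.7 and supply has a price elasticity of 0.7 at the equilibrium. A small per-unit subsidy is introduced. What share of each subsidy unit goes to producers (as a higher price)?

For a small subsidy around the equilibrium, the benefit split depends on the relative slopes, which at a point are proportional to the elasticities.
Buyer share = εs/(εs + |εd|) = 0.7/(0.7 + 1.7) = 7/24; seller share = |εd|/(εs + |εd|) = 17/24.
So producers capture 17/24 of the subsidy.

Producer share = 17/24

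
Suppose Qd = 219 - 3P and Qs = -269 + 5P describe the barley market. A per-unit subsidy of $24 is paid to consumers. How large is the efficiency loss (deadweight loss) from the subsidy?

Pre-subsidy: 219 - 3P = -269 + 5P gives P* = 61, Q* = 36.
With the rebate, buyers effectively pay Pb = Ps − 24, where Ps is the price sellers receive.
Demand in terms of Ps becomes Qd = 219 − 3(Ps − 24) = 291 - 3Ps. Setting this equal to supply: 291 - 3Ps = -269 + 5Ps, so Ps = 70.
Buyers pay Pb = 70 − 24 = 46; Q' = -269 + 5·70 = 81.
The subsidy expands output by 81 − 36 = 45 past the efficient level; on those units the gap between marginal cost and willingness to pay runs from 0 up to 24.
DWL = ½ × 24 × 45 = 540.

Deadweight loss = $540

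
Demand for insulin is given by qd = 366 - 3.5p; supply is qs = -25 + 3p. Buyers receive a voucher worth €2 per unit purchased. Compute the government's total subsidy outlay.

Government cost = 4126/13

Pre-subsidy: 366 - 3.5p = -25 + 3p gives p* = 782/13, q* = 2021/13.
With the rebate, buyers effectively pay pb = ps − 2, where ps is the price sellers receive.
Demand in terms of ps becomes qd = 366 − 3.5(ps − 2) = 373 - 3.5ps. Setting this equal to supply: 373 - 3.5ps = -25 + 3ps, so ps = 796/13.
Buyers pay pb = 796/13 − 2 = 770/13; q' = -25 + 3·(796/13) = 2063/13.
Government outlay = subsidy × quantity = 2 × 2063/13 = 4126/13.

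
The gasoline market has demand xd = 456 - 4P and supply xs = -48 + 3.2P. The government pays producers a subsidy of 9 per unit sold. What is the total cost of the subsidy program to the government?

Government cost = 1728

Pre-subsidy: 456 - 4P = -48 + 3.2P gives P* = 70, x* = 176.
With the subsidy, sellers receive Ps = Pb + 9 for each unit, where Pb is the price buyers pay.
Supply in terms of Pb becomes xs = -48 + 3.2(Pb + 9) = -19.2 + 3.2Pb. Setting this equal to demand: 456 - 4Pb = -19.2 + 3.2Pb, so Pb = 66.
Sellers receive Ps = 66 + 9 = 75; x' = 456 − 4·66 = 192.
Government outlay = subsidy × quantity = 9 × 192 = 1728.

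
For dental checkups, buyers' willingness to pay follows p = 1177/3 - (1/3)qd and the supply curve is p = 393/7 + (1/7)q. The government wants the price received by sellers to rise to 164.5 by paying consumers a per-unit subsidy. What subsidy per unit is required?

Required subsidy s = 25 per unit

At a seller price of 164.5, quantity supplied is -393 + 7·164.5 = 758.5.
Buyers absorb 758.5 only when they pay pb = 1177/3 − (1/3)·758.5 = 139.5.
s = ps − pb = 164.5 − 139.5 = 25.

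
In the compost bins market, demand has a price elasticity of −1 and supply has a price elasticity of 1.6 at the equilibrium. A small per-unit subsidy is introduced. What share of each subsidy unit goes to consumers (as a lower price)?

Consumer share = 8/13

For a small subsidy around the equilibrium, the benefit split depends on the relative slopes, which at a point are proportional to the elasticities.
Buyer share = εs/(εs + |εd|) = 1.6/(1.6 + 1) = 8/13; seller share = |εd|/(εs + |εd|) = 5/13.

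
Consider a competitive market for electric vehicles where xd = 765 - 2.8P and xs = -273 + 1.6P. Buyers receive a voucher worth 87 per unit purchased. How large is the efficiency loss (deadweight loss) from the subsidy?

Deadweight loss = 211932/55

Pre-subsidy: 765 - 2.8P = -273 + 1.6P gives P* = 2595/11, x* = 1149/11.
With the rebate, buyers effectively pay Pb = Ps − 87, where Ps is the price sellers receive.
Demand in terms of Ps becomes xd = 765 − 2.8(Ps − 87) = 1008.6 - 2.8Ps. Setting this equal to supply: 1008.6 - 2.8Ps = -273 + 1.6Ps, so Ps = 3204/11.
Buyers pay Pb = 3204/11 − 87 = 2247/11; x' = -273 + 1.6·(3204/11) = 10617/55.
The subsidy expands output by 10617/55 − 1149/11 = 4872/55 past the efficient level; on those units the gap between marginal cost and willingness to pay runs from 0 up to 87.
DWL = ½ × 87 × 4872/55 = 211932/55.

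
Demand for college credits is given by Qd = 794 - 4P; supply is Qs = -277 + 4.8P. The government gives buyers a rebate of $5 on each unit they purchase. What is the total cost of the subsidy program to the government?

Pre-subsidy: 794 - 4P = -277 + 4.8P gives P* = 5355/44, Q* = 3379/11.
With the rebate, buyers effectively pay Pb = Ps − 5, where Ps is the price sellers receive.
Demand in terms of Ps becomes Qd = 794 − 4(Ps − 5) = 814 - 4Ps. Setting this equal to supply: 814 - 4Ps = -277 + 4.8Ps, so Ps = 5455/44.
Buyers pay Pb = 5455/44 − 5 = 5235/44; Q' = -277 + 4.8·(5455/44) = 3499/11.
Government outlay = subsidy × quantity = 5 × 3499/11 = 17495/11.

Government cost = 17495/11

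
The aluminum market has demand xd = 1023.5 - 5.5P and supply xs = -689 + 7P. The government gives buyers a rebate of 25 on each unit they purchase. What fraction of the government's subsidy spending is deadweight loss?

DWL / government spending = 77/694

Pre-subsidy: 1023.5 - 5.5P = -689 + 7P gives P* = 137, x* = 270.
With the rebate, buyers effectively pay Pb = Ps − 25, where Ps is the price sellers receive.
Demand in terms of Ps becomes xd = 1023.5 − 5.5(Ps − 25) = 1161 - 5.5Ps. Setting this equal to supply: 1161 - 5.5Ps = -689 + 7Ps, so Ps = 148.
Buyers pay Pb = 148 − 25 = 123; x' = -689 + 7·148 = 347.
ΔCS = ½(270 + 347)(137 − 123) = 4319; ΔPS = ½(270 + 347)(148 − 137) = 3393.5.
Government spending = 25 × 347 = 8675.
DWL = ½ × 25 × (347 − 270) = 962.5; fraction = 962.5 / 8675 = 77/694.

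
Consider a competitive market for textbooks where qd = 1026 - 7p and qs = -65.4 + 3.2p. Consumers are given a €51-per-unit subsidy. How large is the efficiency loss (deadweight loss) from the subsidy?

Pre-subsidy: 1026 - 7p = -65.4 + 3.2p gives p* = 107, q* = 277.
With the rebate, buyers effectively pay pb = ps − 51, where ps is the price sellers receive.
Demand in terms of ps becomes qd = 1026 − 7(ps − 51) = 1383 - 7ps. Setting this equal to supply: 1383 - 7ps = -65.4 + 3.2ps, so ps = 142.
Buyers pay pb = 142 − 51 = 91; q' = -65.4 + 3.2·142 = 389.
The subsidy expands output by 389 − 277 = 112 past the efficient level; on those units the gap between marginal cost and willingness to pay runs from 0 up to 51.
DWL = ½ × 51 × 112 = 2856.

Deadweight loss = €2856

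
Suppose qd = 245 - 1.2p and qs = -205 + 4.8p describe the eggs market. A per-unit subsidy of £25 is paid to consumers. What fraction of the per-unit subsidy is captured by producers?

Producer share = 0.2

Pre-subsidy: 245 - 1.2p = -205 + 4.8p gives p* = 75, q* = 155.
With the rebate, buyers effectively pay pb = ps − 25, where ps is the price sellers receive.
Demand in terms of ps becomes qd = 245 − 1.2(ps − 25) = 275 - 1.2ps. Setting this equal to supply: 275 - 1.2ps = -205 + 4.8ps, so ps = 80.
Buyers pay pb = 80 − 25 = 55; q' = -205 + 4.8·80 = 179.
Buyers' price falls by p* − pb = 75 − 55 = 20; sellers' price rises by ps − p* = 80 − 75 = 5.
So producers capture 5/25 = 0.2 of each unit of subsidy.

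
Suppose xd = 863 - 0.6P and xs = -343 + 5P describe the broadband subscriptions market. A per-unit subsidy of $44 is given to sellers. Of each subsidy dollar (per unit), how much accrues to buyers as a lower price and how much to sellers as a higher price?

Buyers gain 275/7 per unit; sellers gain 33/7 per unit

Pre-subsidy: 863 - 0.6P = -343 + 5P gives P* = 3015/14, x* = 10273/14.
With the subsidy, sellers receive Ps = Pb + 44 for each unit, where Pb is the price buyers pay.
Supply in terms of Pb becomes xs = -343 + 5(Pb + 44) = -123 + 5Pb. Setting this equal to demand: 863 - 0.6Pb = -123 + 5Pb, so Pb = 2465/14.
Sellers receive Ps = 2465/14 + 44 = 3081/14; x' = 863 − 0.6·(2465/14) = 10603/14.
Buyers' price falls by P* − Pb = 3015/14 − 2465/14 = 275/7; sellers' price rises by Ps − P* = 3081/14 − 3015/14 = 33/7.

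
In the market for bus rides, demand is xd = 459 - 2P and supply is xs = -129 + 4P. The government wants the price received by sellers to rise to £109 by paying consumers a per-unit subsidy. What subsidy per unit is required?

Required subsidy s = £33 per unit

At a seller price of 109, quantity supplied is -129 + 4·109 = 307.
Buyers absorb 307 only when they pay Pb with 459 − 2·Pb = 307, i.e. Pb = 76.
s = Ps − Pb = 109 − 76 = 33.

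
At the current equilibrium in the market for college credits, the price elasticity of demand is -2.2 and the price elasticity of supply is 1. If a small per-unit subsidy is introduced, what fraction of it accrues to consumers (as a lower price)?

For a small subsidy around the equilibrium, the benefit split depends on the relative slopes, which at a point are proportional to the elasticities.
Buyer share = εs/(εs + |εd|) = 1/(1 + 2.2) = 0.3125; seller share = |εd|/(εs + |εd|) = 0.6875.

Consumer share = 0.3125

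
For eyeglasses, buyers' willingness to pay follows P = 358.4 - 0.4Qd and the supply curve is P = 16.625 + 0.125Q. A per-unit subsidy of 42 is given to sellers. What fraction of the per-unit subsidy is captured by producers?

Pre-subsidy: 358.4 - 0.4Q = 16.625 + 0.125Q gives Q* = 651 and P* = 98.
With the subsidy, sellers receive Ps = Pb + 42 for each unit, where Pb is the price buyers pay.
On the curves, Pb = 358.4 - 0.4Q and Ps = 16.625 + 0.125Q; the wedge Ps − Pb = 42 gives 16.625 + 0.125Q − (358.4 - 0.4Q) = 42, so Q' = 731.
Then Pb = 358.4 − 0.4·731 = 66 and Ps = 16.625 + 0.125·731 = 108.
Buyers' price falls by P* − Pb = 98 − 66 = 32; sellers' price rises by Ps − P* = 108 − 98 = 10.
So producers capture 10/42 = 5/21 of each unit of subsidy.

Producer share = 5/21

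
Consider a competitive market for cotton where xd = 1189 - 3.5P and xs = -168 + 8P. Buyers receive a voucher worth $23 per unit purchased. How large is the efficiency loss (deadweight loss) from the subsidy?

Pre-subsidy: 1189 - 3.5P = -168 + 8P gives P* = 118, x* = 776.
With the rebate, buyers effectively pay Pb = Ps − 23, where Ps is the price sellers receive.
Demand in terms of Ps becomes xd = 1189 − 3.5(Ps − 23) = 1269.5 - 3.5Ps. Setting this equal to supply: 1269.5 - 3.5Ps = -168 + 8Ps, so Ps = 125.
Buyers pay Pb = 125 − 23 = 102; x' = -168 + 8·125 = 832.
The subsidy expands output by 832 − 776 = 56 past the efficient level; on those units the gap between marginal cost and willingness to pay runs from 0 up to 23.
DWL = ½ × 23 × 56 = 644.

Deadweight loss = $644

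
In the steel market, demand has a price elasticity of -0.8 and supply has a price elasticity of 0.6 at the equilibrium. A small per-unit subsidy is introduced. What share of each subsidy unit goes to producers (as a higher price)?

Producer share = 4/7

For a small subsidy around the equilibrium, the benefit split depends on the relative slopes, which at a point are proportional to the elasticities.
Buyer share = εs/(εs + |εd|) = 0.6/(0.6 + 0.8) = 3/7; seller share = |εd|/(εs + |εd|) = 4/7.
So producers capture 4/7 of the subsidy.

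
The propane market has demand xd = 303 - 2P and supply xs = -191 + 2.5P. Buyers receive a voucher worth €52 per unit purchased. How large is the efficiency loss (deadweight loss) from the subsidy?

Pre-subsidy: 303 - 2P = -191 + 2.5P gives P* = 988/9, x* = 751/9.
With the rebate, buyers effectively pay Pb = Ps − 52, where Ps is the price sellers receive.
Demand in terms of Ps becomes xd = 303 − 2(Ps − 52) = 407 - 2Ps. Setting this equal to supply: 407 - 2Ps = -191 + 2.5Ps, so Ps = 1196/9.
Buyers pay Pb = 1196/9 − 52 = 728/9; x' = -191 + 2.5·(1196/9) = 1271/9.
The subsidy expands output by 1271/9 − 751/9 = 520/9 past the efficient level; on those units the gap between marginal cost and willingness to pay runs from 0 up to 52.
DWL = ½ × 52 × 520/9 = 13520/9.

Deadweight loss = 13520/9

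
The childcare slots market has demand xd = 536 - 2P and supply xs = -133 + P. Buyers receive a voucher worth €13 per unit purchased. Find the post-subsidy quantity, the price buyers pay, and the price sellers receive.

Pre-subsidy: 536 - 2P = -133 + P gives P* = 223, x* = 90.
With the rebate, buyers effectively pay Pb = Ps − 13, where Ps is the price sellers receive.
Demand in terms of Ps becomes xd = 536 − 2(Ps − 13) = 562 - 2Ps. Setting this equal to supply: 562 - 2Ps = -133 + Ps, so Ps = 695/3.
Buyers pay Pb = 695/3 − 13 = 656/3; x' = -133 + 1·(695/3) = 296/3.

x' = 296/3; buyers pay 656/3; sellers receive 695/3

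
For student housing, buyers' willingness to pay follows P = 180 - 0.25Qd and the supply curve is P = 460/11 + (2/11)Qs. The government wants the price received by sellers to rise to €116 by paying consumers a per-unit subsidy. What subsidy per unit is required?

At a seller price of 116, quantity supplied is -230 + 5.5·116 = 408.
Buyers absorb 408 only when they pay Pb = 180 − 0.25·408 = 78.
s = Ps − Pb = 116 − 78 = 38.

Required subsidy s = €38 per unit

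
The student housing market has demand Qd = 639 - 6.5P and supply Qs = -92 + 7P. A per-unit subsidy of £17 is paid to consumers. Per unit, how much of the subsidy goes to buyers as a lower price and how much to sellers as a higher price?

Pre-subsidy: 639 - 6.5P = -92 + 7P gives P* = 1462/27, Q* = 7750/27.
With the rebate, buyers effectively pay Pb = Ps − 17, where Ps is the price sellers receive.
Demand in terms of Ps becomes Qd = 639 − 6.5(Ps − 17) = 749.5 - 6.5Ps. Setting this equal to supply: 749.5 - 6.5Ps = -92 + 7Ps, so Ps = 187/3.
Buyers pay Pb = 187/3 − 17 = 136/3; Q' = -92 + 7·(187/3) = 1033/3.
Buyers' price falls by P* − Pb = 1462/27 − 136/3 = 238/27; sellers' price rises by Ps − P* = 187/3 − 1462/27 = 221/27.

Buyers gain 238/27 per unit; sellers gain 221/27 per unit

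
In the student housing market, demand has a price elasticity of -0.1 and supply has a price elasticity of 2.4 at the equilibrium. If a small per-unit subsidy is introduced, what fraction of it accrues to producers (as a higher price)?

For a small subsidy around the equilibrium, the benefit split depends on the relative slopes, which at a point are proportional to the elasticities.
Buyer share = εs/(εs + |εd|) = 2.4/(2.4 + 0.1) = 0.96; seller share = |εd|/(εs + |εd|) = 0.04.
So producers capture 0.04 of the subsidy.

Producer share = 0.04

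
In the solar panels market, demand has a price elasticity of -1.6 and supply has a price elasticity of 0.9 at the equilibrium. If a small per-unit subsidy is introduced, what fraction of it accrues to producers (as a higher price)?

Producer share = 0.64

For a small subsidy around the equilibrium, the benefit split depends on the relative slopes, which at a point are proportional to the elasticities.
Buyer share = εs/(εs + |εd|) = 0.9/(0.9 + 1.6) = 0.36; seller share = |εd|/(εs + |εd|) = 0.64.
So producers capture 0.64 of the subsidy.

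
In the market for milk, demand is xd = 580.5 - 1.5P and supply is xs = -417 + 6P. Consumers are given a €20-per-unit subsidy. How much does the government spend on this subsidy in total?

Government cost = €8100

Pre-subsidy: 580.5 - 1.5P = -417 + 6P gives P* = 133, x* = 381.
With the rebate, buyers effectively pay Pb = Ps − 20, where Ps is the price sellers receive.
Demand in terms of Ps becomes xd = 580.5 − 1.5(Ps − 20) = 610.5 - 1.5Ps. Setting this equal to supply: 610.5 - 1.5Ps = -417 + 6Ps, so Ps = 137.
Buyers pay Pb = 137 − 20 = 117; x' = -417 + 6·137 = 405.
Government outlay = subsidy × quantity = 20 × 405 = 8100.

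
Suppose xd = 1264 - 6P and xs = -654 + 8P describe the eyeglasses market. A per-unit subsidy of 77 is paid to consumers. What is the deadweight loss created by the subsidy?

Pre-subsidy: 1264 - 6P = -654 + 8P gives P* = 137, x* = 442.
With the rebate, buyers effectively pay Pb = Ps − 77, where Ps is the price sellers receive.
Demand in terms of Ps becomes xd = 1264 − 6(Ps − 77) = 1726 - 6Ps. Setting this equal to supply: 1726 - 6Ps = -654 + 8Ps, so Ps = 170.
Buyers pay Pb = 170 − 77 = 93; x' = -654 + 8·170 = 706.
The subsidy expands output by 706 − 442 = 264 past the efficient level; on those units the gap between marginal cost and willingness to pay runs from 0 up to 77.
DWL = ½ × 77 × 264 = 10164.

Deadweight loss = 10164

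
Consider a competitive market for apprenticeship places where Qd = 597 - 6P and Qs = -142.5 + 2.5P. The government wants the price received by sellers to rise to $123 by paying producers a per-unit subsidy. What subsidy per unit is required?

At a seller price of 123, quantity supplied is -142.5 + 2.5·123 = 165.
Buyers absorb 165 only when they pay Pb with 597 − 6·Pb = 165, i.e. Pb = 72.
s = Ps − Pb = 123 − 72 = 51.

Required subsidy s = $51 per unit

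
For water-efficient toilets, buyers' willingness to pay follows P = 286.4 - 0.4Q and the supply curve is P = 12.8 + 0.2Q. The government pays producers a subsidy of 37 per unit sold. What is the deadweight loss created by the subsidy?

Deadweight loss = 6845/6

Pre-subsidy: 286.4 - 0.4Q = 12.8 + 0.2Q gives Q* = 456 and P* = 104.
With the subsidy, sellers receive Ps = Pb + 37 for each unit, where Pb is the price buyers pay.
On the curves, Pb = 286.4 - 0.4Q and Ps = 12.8 + 0.2Q; the wedge Ps − Pb = 37 gives 12.8 + 0.2Q − (286.4 - 0.4Q) = 37, so Q' = 1553/3.
Then Pb = 286.4 − 0.4·(1553/3) = 238/3 and Ps = 12.8 + 0.2·(1553/3) = 349/3.
The subsidy expands output by 1553/3 − 456 = 185/3 past the efficient level; on those units the gap between marginal cost and willingness to pay runs from 0 up to 37.
DWL = ½ × 37 × 185/3 = 6845/6.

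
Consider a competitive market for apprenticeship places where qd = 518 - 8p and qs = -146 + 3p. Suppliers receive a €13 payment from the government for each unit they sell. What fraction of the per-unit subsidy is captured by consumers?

Pre-subsidy: 518 - 8p = -146 + 3p gives p* = 664/11, q* = 386/11.
With the subsidy, sellers receive ps = pb + 13 for each unit, where pb is the price buyers pay.
Supply in terms of pb becomes qs = -146 + 3(pb + 13) = -107 + 3pb. Setting this equal to demand: 518 - 8pb = -107 + 3pb, so pb = 625/11.
Sellers receive ps = 625/11 + 13 = 768/11; q' = 518 − 8·(625/11) = 698/11.
Buyers' price falls by p* − pb = 664/11 − 625/11 = 39/11; sellers' price rises by ps − p* = 768/11 − 664/11 = 104/11.
So consumers capture (39/11)/13 = 3/11 of each unit of subsidy.

Consumer share = 3/11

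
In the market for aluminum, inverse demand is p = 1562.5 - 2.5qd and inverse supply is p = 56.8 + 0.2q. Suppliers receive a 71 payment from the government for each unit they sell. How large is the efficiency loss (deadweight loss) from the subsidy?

Deadweight loss = 25205/27

Pre-subsidy: 1562.5 - 2.5q = 56.8 + 0.2q gives q* = 1673/3 and p* = 505/3.
With the subsidy, sellers receive ps = pb + 71 for each unit, where pb is the price buyers pay.
On the curves, pb = 1562.5 - 2.5q and ps = 56.8 + 0.2q; the wedge ps − pb = 71 gives 56.8 + 0.2q − (1562.5 - 2.5q) = 71, so q' = 15767/27.
Then pb = 1562.5 − 2.5·(15767/27) = 2770/27 and ps = 56.8 + 0.2·(15767/27) = 4687/27.
The subsidy expands output by 15767/27 − 1673/3 = 710/27 past the efficient level; on those units the gap between marginal cost and willingness to pay runs from 0 up to 71.
DWL = ½ × 71 × 710/27 = 25205/27.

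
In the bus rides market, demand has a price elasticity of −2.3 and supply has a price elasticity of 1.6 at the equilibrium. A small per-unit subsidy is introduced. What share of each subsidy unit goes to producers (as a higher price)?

Producer share = 23/39

For a small subsidy around the equilibrium, the benefit split depends on the relative slopes, which at a point are proportional to the elasticities.
Buyer share = εs/(εs + |εd|) = 1.6/(1.6 + 2.3) = 16/39; seller share = |εd|/(εs + |εd|) = 23/39.
So producers capture 23/39 of the subsidy.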